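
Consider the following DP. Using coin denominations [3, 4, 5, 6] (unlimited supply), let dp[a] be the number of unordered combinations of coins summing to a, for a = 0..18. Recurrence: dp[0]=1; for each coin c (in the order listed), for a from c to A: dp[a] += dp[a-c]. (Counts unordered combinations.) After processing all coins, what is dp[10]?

after  coin     0     1     2     3     4     5     6     7     8     9    10    11    12    13    14    15    16    17    18
          3     1     0     0     1     0     0     1     0     0     1     0     0     1     0     0     1     0     0     1
          4     1     0     0     1     1     0     1     1     1     1     1     1     2     1     1     2     2     1     2
          5     1     0     0     1     1     1     1     1     2     2     2     2     3     3     3     4     4     4     5
          6     1     0     0     1     1     1     2     1     2     3     3     3     5     4     5     7     7     7    10

3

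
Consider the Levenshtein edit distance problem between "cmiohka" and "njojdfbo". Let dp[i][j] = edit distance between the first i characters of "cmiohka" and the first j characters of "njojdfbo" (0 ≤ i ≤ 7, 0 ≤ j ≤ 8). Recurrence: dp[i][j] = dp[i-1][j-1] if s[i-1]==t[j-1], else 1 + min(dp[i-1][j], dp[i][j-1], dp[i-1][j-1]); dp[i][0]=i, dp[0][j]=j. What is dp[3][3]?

   ''  n  j  o  j  d  f  b  o
''  0  1  2  3  4  5  6  7  8
 c  1  1  2  3  4  5  6  7  8
 m  2  2  2  3  4  5  6  7  8
 i  3  3  3  3  4  5  6  7  8
 o  4  4  4  3  4  5  6  7  7
 h  5  5  5  4  4  5  6  7  8
 k  6  6  6  5  5  5  6  7  8
 a  7  7  7  6  6  6  6  7  8

3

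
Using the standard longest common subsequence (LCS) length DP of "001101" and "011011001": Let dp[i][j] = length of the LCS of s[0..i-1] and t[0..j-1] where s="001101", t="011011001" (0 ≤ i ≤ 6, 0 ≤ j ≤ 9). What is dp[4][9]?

4

   ''  0  1  1  0  1  1  0  0  1
''  0  0  0  0  0  0  0  0  0  0
 0  0  1  1  1  1  1  1  1  1  1
 0  0  1  1  1  2  2  2  2  2  2
 1  0  1  2  2  2  3  3  3  3  3
 1  0  1  2  3  3  3  4  4  4  4
 0  0  1  2  3  4  4  4  5  5  5
 1  0  1  2  3  4  5  5  5  5  6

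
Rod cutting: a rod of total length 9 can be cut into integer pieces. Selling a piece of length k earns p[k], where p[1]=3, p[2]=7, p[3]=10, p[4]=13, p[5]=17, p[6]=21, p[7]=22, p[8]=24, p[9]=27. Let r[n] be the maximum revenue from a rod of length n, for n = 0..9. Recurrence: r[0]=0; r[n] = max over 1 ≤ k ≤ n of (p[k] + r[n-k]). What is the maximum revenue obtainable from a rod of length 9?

   n    0    1    2    3    4    5    6    7    8    9
r[n]    0    3    7   10   14   17   21   24   28   31

31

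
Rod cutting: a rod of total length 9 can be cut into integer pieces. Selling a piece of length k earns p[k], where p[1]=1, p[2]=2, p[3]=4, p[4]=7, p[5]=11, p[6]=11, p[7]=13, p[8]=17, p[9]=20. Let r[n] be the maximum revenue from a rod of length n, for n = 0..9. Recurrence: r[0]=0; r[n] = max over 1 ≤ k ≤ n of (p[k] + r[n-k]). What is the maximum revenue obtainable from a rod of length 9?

   n    0    1    2    3    4    5    6    7    8    9
r[n]    0    1    2    4    7   11   12   13   17   20

20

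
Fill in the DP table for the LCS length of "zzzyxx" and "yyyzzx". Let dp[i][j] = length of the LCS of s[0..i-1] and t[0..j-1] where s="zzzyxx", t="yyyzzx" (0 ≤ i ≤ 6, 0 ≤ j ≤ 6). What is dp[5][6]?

3

   ''  y  y  y  z  z  x
''  0  0  0  0  0  0  0
 z  0  0  0  0  1  1  1
 z  0  0  0  0  1  2  2
 z  0  0  0  0  1  2  2
 y  0  1  1  1  1  2  2
 x  0  1  1  1  1  2  3
 x  0  1  1  1  1  2  3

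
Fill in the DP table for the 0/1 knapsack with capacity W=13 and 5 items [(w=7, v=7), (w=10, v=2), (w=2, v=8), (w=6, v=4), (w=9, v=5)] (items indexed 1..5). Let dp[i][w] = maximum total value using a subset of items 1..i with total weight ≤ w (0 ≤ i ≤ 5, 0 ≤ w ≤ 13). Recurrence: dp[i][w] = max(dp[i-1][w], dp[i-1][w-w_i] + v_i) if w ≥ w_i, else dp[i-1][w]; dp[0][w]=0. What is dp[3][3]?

i\w   0   1   2   3   4   5   6   7   8   9  10  11  12  13
  0   0   0   0   0   0   0   0   0   0   0   0   0   0   0
  1   0   0   0   0   0   0   0   7   7   7   7   7   7   7
  2   0   0   0   0   0   0   0   7   7   7   7   7   7   7
  3   0   0   8   8   8   8   8   8   8  15  15  15  15  15
  4   0   0   8   8   8   8   8   8  12  15  15  15  15  15
  5   0   0   8   8   8   8   8   8  12  15  15  15  15  15

8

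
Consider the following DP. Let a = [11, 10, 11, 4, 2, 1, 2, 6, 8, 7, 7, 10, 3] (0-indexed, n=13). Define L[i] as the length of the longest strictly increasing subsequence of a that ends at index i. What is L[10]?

4

   i    0    1    2    3    4    5    6    7    8    9   10   11   12
a[i]   11   10   11    4    2    1    2    6    8    7    7   10    3
L[i]    1    1    2    1    1    1    2    3    4    4    4    5    3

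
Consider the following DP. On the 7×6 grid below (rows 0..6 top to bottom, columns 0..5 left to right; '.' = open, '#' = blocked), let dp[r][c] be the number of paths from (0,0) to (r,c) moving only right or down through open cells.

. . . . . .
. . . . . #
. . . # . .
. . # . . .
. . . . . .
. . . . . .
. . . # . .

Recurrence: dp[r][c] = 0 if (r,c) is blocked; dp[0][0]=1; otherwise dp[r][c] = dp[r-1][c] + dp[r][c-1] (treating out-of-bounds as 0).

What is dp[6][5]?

r\c   0   1   2   3   4   5
  0   1   1   1   1   1   1
  1   1   2   3   4   5   0
  2   1   3   6   0   5   5
  3   1   4   0   0   5  10
  4   1   5   5   5  10  20
  5   1   6  11  16  26  46
  6   1   7  18   0  26  72

72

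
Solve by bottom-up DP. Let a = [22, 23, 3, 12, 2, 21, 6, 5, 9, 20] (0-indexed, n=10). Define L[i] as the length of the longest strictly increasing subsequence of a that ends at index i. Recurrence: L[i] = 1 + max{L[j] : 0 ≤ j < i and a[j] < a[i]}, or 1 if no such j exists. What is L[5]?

3

   i    0    1    2    3    4    5    6    7    8    9
a[i]   22   23    3   12    2   21    6    5    9   20
L[i]    1    2    1    2    1    3    2    2    3    4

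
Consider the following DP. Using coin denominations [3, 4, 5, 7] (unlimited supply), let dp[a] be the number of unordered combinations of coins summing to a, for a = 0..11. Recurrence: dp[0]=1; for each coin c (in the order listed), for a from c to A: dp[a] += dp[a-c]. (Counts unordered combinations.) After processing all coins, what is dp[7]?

2

after  coin     0     1     2     3     4     5     6     7     8     9    10    11
          3     1     0     0     1     0     0     1     0     0     1     0     0
          4     1     0     0     1     1     0     1     1     1     1     1     1
          5     1     0     0     1     1     1     1     1     2     2     2     2
          7     1     0     0     1     1     1     1     2     2     2     3     3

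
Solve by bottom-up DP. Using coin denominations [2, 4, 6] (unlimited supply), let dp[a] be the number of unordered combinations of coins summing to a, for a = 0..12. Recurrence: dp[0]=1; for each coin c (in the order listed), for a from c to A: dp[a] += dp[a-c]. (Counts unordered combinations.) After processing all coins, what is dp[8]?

after  coin     0     1     2     3     4     5     6     7     8     9    10    11    12
          2     1     0     1     0     1     0     1     0     1     0     1     0     1
          4     1     0     1     0     2     0     2     0     3     0     3     0     4
          6     1     0     1     0     2     0     3     0     4     0     5     0     7

4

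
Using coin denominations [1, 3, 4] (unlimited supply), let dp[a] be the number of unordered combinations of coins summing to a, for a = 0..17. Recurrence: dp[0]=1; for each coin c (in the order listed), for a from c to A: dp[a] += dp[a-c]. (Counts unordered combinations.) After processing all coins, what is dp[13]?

after  coin     0     1     2     3     4     5     6     7     8     9    10    11    12    13    14    15    16    17
          1     1     1     1     1     1     1     1     1     1     1     1     1     1     1     1     1     1     1
          3     1     1     1     2     2     2     3     3     3     4     4     4     5     5     5     6     6     6
          4     1     1     1     2     3     3     4     5     6     7     8     9    11    12    13    15    17    18

12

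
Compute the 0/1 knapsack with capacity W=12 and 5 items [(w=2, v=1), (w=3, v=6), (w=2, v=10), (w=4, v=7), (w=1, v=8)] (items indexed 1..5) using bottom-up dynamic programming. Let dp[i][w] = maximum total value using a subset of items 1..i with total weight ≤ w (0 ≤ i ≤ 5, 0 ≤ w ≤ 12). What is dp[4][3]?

i\w   0   1   2   3   4   5   6   7   8   9  10  11  12
  0   0   0   0   0   0   0   0   0   0   0   0   0   0
  1   0   0   1   1   1   1   1   1   1   1   1   1   1
  2   0   0   1   6   6   7   7   7   7   7   7   7   7
  3   0   0  10  10  11  16  16  17  17  17  17  17  17
  4   0   0  10  10  11  16  17  17  18  23  23  24  24
  5   0   8  10  18  18  19  24  25  25  26  31  31  32

10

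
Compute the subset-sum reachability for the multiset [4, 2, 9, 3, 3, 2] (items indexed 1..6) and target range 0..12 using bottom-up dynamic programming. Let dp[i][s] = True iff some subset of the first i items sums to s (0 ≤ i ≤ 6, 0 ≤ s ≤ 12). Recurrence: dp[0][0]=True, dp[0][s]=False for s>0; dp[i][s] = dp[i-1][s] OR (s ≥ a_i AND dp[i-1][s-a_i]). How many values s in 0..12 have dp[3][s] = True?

6

i\s   0   1   2   3   4   5   6   7   8   9  10  11  12
  0   T   F   F   F   F   F   F   F   F   F   F   F   F
  1   T   F   F   F   T   F   F   F   F   F   F   F   F
  2   T   F   T   F   T   F   T   F   F   F   F   F   F
  3   T   F   T   F   T   F   T   F   F   T   F   T   F
  4   T   F   T   T   T   T   T   T   F   T   F   T   T
  5   T   F   T   T   T   T   T   T   T   T   T   T   T
  6   T   F   T   T   T   T   T   T   T   T   T   T   T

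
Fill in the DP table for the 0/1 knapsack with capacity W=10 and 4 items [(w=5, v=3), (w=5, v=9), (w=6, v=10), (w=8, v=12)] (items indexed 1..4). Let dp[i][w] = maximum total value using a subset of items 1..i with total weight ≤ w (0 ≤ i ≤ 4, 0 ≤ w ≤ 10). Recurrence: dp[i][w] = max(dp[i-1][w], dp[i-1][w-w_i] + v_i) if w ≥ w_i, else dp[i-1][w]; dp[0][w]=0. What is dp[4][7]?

i\w   0   1   2   3   4   5   6   7   8   9  10
  0   0   0   0   0   0   0   0   0   0   0   0
  1   0   0   0   0   0   3   3   3   3   3   3
  2   0   0   0   0   0   9   9   9   9   9  12
  3   0   0   0   0   0   9  10  10  10  10  12
  4   0   0   0   0   0   9  10  10  12  12  12

10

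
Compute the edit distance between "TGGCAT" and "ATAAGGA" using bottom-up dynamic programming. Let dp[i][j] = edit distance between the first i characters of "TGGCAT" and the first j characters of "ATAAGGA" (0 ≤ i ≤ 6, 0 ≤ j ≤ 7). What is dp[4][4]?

4

   ''  A  T  A  A  G  G  A
''  0  1  2  3  4  5  6  7
 T  1  1  1  2  3  4  5  6
 G  2  2  2  2  3  3  4  5
 G  3  3  3  3  3  3  3  4
 C  4  4  4  4  4  4  4  4
 A  5  4  5  4  4  5  5  4
 T  6  5  4  5  5  5  6  5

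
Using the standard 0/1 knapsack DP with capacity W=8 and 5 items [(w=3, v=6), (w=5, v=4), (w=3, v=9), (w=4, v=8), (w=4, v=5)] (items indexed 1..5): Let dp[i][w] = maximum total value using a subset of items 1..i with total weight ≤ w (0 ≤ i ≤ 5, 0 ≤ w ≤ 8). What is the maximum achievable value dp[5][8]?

17

i\w   0   1   2   3   4   5   6   7   8
  0   0   0   0   0   0   0   0   0   0
  1   0   0   0   6   6   6   6   6   6
  2   0   0   0   6   6   6   6   6  10
  3   0   0   0   9   9   9  15  15  15
  4   0   0   0   9   9   9  15  17  17
  5   0   0   0   9   9   9  15  17  17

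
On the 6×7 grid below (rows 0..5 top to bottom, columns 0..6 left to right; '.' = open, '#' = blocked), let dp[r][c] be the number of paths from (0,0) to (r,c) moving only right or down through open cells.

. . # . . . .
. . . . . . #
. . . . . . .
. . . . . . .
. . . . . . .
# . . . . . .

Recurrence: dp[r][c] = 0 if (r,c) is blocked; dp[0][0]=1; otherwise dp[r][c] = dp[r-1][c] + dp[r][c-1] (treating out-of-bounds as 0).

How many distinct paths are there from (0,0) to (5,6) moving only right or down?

333

r\c   0   1   2   3   4   5   6
  0   1   1   0   0   0   0   0
  1   1   2   2   2   2   2   0
  2   1   3   5   7   9  11  11
  3   1   4   9  16  25  36  47
  4   1   5  14  30  55  91 138
  5   0   5  19  49 104 195 333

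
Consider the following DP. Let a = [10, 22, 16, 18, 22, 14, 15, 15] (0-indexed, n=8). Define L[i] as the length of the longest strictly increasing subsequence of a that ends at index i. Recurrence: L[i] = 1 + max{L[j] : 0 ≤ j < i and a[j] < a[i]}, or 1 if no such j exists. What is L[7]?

3

   i    0    1    2    3    4    5    6    7
a[i]   10   22   16   18   22   14   15   15
L[i]    1    2    2    3    4    2    3    3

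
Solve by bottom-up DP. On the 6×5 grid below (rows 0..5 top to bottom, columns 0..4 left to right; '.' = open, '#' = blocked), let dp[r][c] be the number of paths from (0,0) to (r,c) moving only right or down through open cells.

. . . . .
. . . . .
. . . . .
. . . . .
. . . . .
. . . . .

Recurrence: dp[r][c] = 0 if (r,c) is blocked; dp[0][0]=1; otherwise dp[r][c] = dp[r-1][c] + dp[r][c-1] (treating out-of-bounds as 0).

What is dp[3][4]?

35

r\c   0   1   2   3   4
  0   1   1   1   1   1
  1   1   2   3   4   5
  2   1   3   6  10  15
  3   1   4  10  20  35
  4   1   5  15  35  70
  5   1   6  21  56 126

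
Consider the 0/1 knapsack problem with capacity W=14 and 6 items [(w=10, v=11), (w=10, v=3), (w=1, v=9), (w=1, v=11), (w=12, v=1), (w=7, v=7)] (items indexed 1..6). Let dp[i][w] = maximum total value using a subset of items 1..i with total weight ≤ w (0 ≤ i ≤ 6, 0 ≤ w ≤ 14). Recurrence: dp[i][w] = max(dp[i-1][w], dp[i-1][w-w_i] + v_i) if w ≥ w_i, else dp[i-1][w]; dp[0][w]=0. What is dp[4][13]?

i\w   0   1   2   3   4   5   6   7   8   9  10  11  12  13  14
  0   0   0   0   0   0   0   0   0   0   0   0   0   0   0   0
  1   0   0   0   0   0   0   0   0   0   0  11  11  11  11  11
  2   0   0   0   0   0   0   0   0   0   0  11  11  11  11  11
  3   0   9   9   9   9   9   9   9   9   9  11  20  20  20  20
  4   0  11  20  20  20  20  20  20  20  20  20  22  31  31  31
  5   0  11  20  20  20  20  20  20  20  20  20  22  31  31  31
  6   0  11  20  20  20  20  20  20  20  27  27  27  31  31  31

31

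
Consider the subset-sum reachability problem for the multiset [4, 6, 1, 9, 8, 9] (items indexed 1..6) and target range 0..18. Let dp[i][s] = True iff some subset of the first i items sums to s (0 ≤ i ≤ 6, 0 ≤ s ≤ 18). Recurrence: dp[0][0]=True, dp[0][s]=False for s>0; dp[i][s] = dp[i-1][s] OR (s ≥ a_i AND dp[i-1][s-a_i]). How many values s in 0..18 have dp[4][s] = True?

13

i\s   0   1   2   3   4   5   6   7   8   9  10  11  12  13  14  15  16  17  18
  0   T   F   F   F   F   F   F   F   F   F   F   F   F   F   F   F   F   F   F
  1   T   F   F   F   T   F   F   F   F   F   F   F   F   F   F   F   F   F   F
  2   T   F   F   F   T   F   T   F   F   F   T   F   F   F   F   F   F   F   F
  3   T   T   F   F   T   T   T   T   F   F   T   T   F   F   F   F   F   F   F
  4   T   T   F   F   T   T   T   T   F   T   T   T   F   T   T   T   T   F   F
  5   T   T   F   F   T   T   T   T   T   T   T   T   T   T   T   T   T   T   T
  6   T   T   F   F   T   T   T   T   T   T   T   T   T   T   T   T   T   T   T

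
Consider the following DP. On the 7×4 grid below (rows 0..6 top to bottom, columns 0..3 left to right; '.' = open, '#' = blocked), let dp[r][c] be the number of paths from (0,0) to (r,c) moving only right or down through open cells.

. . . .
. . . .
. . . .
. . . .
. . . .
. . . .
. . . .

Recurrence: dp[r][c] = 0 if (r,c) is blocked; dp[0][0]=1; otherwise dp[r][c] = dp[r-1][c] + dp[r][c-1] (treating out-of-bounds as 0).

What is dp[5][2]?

21

r\c   0   1   2   3
  0   1   1   1   1
  1   1   2   3   4
  2   1   3   6  10
  3   1   4  10  20
  4   1   5  15  35
  5   1   6  21  56
  6   1   7  28  84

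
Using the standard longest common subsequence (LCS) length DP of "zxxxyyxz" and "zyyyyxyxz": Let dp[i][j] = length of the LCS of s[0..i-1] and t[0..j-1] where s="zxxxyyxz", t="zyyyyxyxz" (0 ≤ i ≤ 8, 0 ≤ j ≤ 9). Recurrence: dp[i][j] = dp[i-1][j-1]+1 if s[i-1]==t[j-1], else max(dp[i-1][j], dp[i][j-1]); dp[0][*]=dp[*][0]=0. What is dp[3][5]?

1

   ''  z  y  y  y  y  x  y  x  z
''  0  0  0  0  0  0  0  0  0  0
 z  0  1  1  1  1  1  1  1  1  1
 x  0  1  1  1  1  1  2  2  2  2
 x  0  1  1  1  1  1  2  2  3  3
 x  0  1  1  1  1  1  2  2  3  3
 y  0  1  2  2  2  2  2  3  3  3
 y  0  1  2  3  3  3  3  3  3  3
 x  0  1  2  3  3  3  4  4  4  4
 z  0  1  2  3  3  3  4  4  4  5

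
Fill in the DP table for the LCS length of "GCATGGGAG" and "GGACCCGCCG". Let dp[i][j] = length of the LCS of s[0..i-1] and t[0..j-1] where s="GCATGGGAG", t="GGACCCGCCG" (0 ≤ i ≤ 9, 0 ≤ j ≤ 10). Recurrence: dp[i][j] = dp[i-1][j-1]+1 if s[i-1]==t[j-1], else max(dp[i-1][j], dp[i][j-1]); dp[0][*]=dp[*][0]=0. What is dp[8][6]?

   ''  G  G  A  C  C  C  G  C  C  G
''  0  0  0  0  0  0  0  0  0  0  0
 G  0  1  1  1  1  1  1  1  1  1  1
 C  0  1  1  1  2  2  2  2  2  2  2
 A  0  1  1  2  2  2  2  2  2  2  2
 T  0  1  1  2  2  2  2  2  2  2  2
 G  0  1  2  2  2  2  2  3  3  3  3
 G  0  1  2  2  2  2  2  3  3  3  4
 G  0  1  2  2  2  2  2  3  3  3  4
 A  0  1  2  3  3  3  3  3  3  3  4
 G  0  1  2  3  3  3  3  4  4  4  4

3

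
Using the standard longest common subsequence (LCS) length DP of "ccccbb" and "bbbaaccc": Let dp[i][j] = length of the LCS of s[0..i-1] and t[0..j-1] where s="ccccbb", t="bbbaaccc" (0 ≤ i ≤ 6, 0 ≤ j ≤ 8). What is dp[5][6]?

   ''  b  b  b  a  a  c  c  c
''  0  0  0  0  0  0  0  0  0
 c  0  0  0  0  0  0  1  1  1
 c  0  0  0  0  0  0  1  2  2
 c  0  0  0  0  0  0  1  2  3
 c  0  0  0  0  0  0  1  2  3
 b  0  1  1  1  1  1  1  2  3
 b  0  1  2  2  2  2  2  2  3

1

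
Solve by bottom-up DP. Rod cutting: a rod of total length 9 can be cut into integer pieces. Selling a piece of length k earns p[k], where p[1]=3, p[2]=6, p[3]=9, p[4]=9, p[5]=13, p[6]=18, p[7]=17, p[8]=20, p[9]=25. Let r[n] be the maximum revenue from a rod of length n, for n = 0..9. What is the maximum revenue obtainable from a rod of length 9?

   n    0    1    2    3    4    5    6    7    8    9
r[n]    0    3    6    9   12   15   18   21   24   27

27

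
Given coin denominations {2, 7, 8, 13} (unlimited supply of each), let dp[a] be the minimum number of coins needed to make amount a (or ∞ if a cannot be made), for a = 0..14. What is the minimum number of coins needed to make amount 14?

2

 a  0  1  2  3  4  5  6  7  8  9 10 11 12 13 14
dp  0  -  1  -  2  -  3  1  1  2  2  3  3  1  2
(- denotes ∞ / unreachable)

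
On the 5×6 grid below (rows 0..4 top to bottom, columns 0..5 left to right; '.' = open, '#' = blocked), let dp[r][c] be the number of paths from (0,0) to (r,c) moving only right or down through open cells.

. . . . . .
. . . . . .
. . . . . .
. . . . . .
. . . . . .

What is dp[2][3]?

10

r\c   0   1   2   3   4   5
  0   1   1   1   1   1   1
  1   1   2   3   4   5   6
  2   1   3   6  10  15  21
  3   1   4  10  20  35  56
  4   1   5  15  35  70 126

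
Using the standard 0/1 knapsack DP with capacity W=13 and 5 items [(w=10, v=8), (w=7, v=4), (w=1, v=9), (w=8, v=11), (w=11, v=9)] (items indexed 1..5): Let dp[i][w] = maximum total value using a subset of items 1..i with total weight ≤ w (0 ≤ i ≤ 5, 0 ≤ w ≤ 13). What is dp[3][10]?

i\w   0   1   2   3   4   5   6   7   8   9  10  11  12  13
  0   0   0   0   0   0   0   0   0   0   0   0   0   0   0
  1   0   0   0   0   0   0   0   0   0   0   8   8   8   8
  2   0   0   0   0   0   0   0   4   4   4   8   8   8   8
  3   0   9   9   9   9   9   9   9  13  13  13  17  17  17
  4   0   9   9   9   9   9   9   9  13  20  20  20  20  20
  5   0   9   9   9   9   9   9   9  13  20  20  20  20  20

13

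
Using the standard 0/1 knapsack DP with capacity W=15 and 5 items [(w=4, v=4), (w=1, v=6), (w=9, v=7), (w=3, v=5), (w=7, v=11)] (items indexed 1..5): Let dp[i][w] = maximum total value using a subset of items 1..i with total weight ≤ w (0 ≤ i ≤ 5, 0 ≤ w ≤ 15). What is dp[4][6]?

i\w   0   1   2   3   4   5   6   7   8   9  10  11  12  13  14  15
  0   0   0   0   0   0   0   0   0   0   0   0   0   0   0   0   0
  1   0   0   0   0   4   4   4   4   4   4   4   4   4   4   4   4
  2   0   6   6   6   6  10  10  10  10  10  10  10  10  10  10  10
  3   0   6   6   6   6  10  10  10  10  10  13  13  13  13  17  17
  4   0   6   6   6  11  11  11  11  15  15  15  15  15  18  18  18
  5   0   6   6   6  11  11  11  11  17  17  17  22  22  22  22  26

11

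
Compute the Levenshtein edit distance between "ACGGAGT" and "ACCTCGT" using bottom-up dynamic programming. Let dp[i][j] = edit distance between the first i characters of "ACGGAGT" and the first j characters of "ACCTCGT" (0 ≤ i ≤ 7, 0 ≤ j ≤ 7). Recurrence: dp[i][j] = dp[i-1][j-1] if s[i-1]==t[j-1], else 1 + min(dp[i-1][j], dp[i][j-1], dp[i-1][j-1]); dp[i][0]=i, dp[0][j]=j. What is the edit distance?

3

   ''  A  C  C  T  C  G  T
''  0  1  2  3  4  5  6  7
 A  1  0  1  2  3  4  5  6
 C  2  1  0  1  2  3  4  5
 G  3  2  1  1  2  3  3  4
 G  4  3  2  2  2  3  3  4
 A  5  4  3  3  3  3  4  4
 G  6  5  4  4  4  4  3  4
 T  7  6  5  5  4  5  4  3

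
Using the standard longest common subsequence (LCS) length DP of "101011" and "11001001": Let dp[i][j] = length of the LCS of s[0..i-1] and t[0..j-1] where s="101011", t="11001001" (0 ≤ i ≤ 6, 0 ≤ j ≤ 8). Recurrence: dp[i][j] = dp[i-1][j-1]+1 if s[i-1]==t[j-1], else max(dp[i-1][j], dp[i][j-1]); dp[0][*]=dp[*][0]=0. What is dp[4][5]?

   ''  1  1  0  0  1  0  0  1
''  0  0  0  0  0  0  0  0  0
 1  0  1  1  1  1  1  1  1  1
 0  0  1  1  2  2  2  2  2  2
 1  0  1  2  2  2  3  3  3  3
 0  0  1  2  3  3  3  4  4  4
 1  0  1  2  3  3  4  4  4  5
 1  0  1  2  3  3  4  4  4  5

3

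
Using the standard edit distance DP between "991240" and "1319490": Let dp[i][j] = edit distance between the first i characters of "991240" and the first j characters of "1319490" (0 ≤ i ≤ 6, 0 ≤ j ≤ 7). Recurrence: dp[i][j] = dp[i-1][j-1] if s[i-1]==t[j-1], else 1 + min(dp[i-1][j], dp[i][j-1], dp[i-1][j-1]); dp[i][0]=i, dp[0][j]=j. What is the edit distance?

   ''  1  3  1  9  4  9  0
''  0  1  2  3  4  5  6  7
 9  1  1  2  3  3  4  5  6
 9  2  2  2  3  3  4  4  5
 1  3  2  3  2  3  4  5  5
 2  4  3  3  3  3  4  5  6
 4  5  4  4  4  4  3  4  5
 0  6  5  5  5  5  4  4  4

4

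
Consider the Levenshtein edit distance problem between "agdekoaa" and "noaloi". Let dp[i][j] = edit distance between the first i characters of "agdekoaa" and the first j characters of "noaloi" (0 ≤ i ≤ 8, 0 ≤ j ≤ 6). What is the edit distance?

   ''  n  o  a  l  o  i
''  0  1  2  3  4  5  6
 a  1  1  2  2  3  4  5
 g  2  2  2  3  3  4  5
 d  3  3  3  3  4  4  5
 e  4  4  4  4  4  5  5
 k  5  5  5  5  5  5  6
 o  6  6  5  6  6  5  6
 a  7  7  6  5  6  6  6
 a  8  8  7  6  6  7  7

7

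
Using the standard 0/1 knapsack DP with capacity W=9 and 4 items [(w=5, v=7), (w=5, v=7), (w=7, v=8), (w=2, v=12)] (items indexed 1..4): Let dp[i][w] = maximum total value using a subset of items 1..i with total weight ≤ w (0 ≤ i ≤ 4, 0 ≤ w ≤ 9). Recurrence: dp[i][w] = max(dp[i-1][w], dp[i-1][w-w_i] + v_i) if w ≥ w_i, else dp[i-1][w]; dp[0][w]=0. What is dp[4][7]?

i\w   0   1   2   3   4   5   6   7   8   9
  0   0   0   0   0   0   0   0   0   0   0
  1   0   0   0   0   0   7   7   7   7   7
  2   0   0   0   0   0   7   7   7   7   7
  3   0   0   0   0   0   7   7   8   8   8
  4   0   0  12  12  12  12  12  19  19  20

19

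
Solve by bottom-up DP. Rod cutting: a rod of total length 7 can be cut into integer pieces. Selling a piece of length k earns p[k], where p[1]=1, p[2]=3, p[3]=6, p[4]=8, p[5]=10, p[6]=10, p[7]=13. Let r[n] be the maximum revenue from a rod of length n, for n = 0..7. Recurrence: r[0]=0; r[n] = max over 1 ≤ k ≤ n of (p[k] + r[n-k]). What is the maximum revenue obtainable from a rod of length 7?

14

   n    0    1    2    3    4    5    6    7
r[n]    0    1    3    6    8   10   12   14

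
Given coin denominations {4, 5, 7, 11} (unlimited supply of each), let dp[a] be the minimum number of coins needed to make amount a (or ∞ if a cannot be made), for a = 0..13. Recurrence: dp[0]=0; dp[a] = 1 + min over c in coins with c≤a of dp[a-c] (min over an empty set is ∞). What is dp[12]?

 a  0  1  2  3  4  5  6  7  8  9 10 11 12 13
dp  0  -  -  -  1  1  -  1  2  2  2  1  2  3
(- denotes ∞ / unreachable)

2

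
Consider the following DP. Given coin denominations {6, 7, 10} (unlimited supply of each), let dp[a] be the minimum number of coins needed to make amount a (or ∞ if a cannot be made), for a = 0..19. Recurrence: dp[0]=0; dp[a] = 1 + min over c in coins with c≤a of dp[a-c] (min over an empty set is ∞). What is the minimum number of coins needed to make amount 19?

 a  0  1  2  3  4  5  6  7  8  9 10 11 12 13 14 15 16 17 18 19
dp  0  -  -  -  -  -  1  1  -  -  1  -  2  2  2  -  2  2  3  3
(- denotes ∞ / unreachable)

3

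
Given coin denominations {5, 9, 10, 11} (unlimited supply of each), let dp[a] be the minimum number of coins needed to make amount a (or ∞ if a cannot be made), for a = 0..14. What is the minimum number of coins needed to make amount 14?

 a  0  1  2  3  4  5  6  7  8  9 10 11 12 13 14
dp  0  -  -  -  -  1  -  -  -  1  1  1  -  -  2
(- denotes ∞ / unreachable)

2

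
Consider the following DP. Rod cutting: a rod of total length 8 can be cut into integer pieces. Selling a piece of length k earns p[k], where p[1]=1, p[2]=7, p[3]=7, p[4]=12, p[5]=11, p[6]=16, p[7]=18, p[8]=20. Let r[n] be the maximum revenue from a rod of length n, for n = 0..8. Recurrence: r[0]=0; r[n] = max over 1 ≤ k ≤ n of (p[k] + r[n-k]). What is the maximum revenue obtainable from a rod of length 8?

28

   n    0    1    2    3    4    5    6    7    8
r[n]    0    1    7    8   14   15   21   22   28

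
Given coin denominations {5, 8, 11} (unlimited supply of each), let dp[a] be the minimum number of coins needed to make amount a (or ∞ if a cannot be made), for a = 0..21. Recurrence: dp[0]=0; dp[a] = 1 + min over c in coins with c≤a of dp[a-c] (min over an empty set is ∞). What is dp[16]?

2

 a  0  1  2  3  4  5  6  7  8  9 10 11 12 13 14 15 16 17 18 19 20 21
dp  0  -  -  -  -  1  -  -  1  -  2  1  -  2  -  3  2  -  3  2  4  3
(- denotes ∞ / unreachable)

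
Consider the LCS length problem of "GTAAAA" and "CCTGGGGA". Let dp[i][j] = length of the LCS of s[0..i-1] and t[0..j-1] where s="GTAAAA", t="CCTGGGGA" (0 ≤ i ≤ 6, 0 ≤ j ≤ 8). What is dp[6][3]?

1

   ''  C  C  T  G  G  G  G  A
''  0  0  0  0  0  0  0  0  0
 G  0  0  0  0  1  1  1  1  1
 T  0  0  0  1  1  1  1  1  1
 A  0  0  0  1  1  1  1  1  2
 A  0  0  0  1  1  1  1  1  2
 A  0  0  0  1  1  1  1  1  2
 A  0  0  0  1  1  1  1  1  2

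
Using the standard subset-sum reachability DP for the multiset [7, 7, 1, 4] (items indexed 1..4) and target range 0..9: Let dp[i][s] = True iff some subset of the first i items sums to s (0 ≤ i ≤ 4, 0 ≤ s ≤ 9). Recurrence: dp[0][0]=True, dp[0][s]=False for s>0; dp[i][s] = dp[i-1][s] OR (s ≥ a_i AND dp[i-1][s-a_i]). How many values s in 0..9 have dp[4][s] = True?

i\s   0   1   2   3   4   5   6   7   8   9
  0   T   F   F   F   F   F   F   F   F   F
  1   T   F   F   F   F   F   F   T   F   F
  2   T   F   F   F   F   F   F   T   F   F
  3   T   T   F   F   F   F   F   T   T   F
  4   T   T   F   F   T   T   F   T   T   F

6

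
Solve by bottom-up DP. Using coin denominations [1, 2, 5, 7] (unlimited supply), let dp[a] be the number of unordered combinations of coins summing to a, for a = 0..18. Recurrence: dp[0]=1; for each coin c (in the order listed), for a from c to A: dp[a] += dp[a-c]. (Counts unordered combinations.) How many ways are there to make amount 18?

38

after  coin     0     1     2     3     4     5     6     7     8     9    10    11    12    13    14    15    16    17    18
          1     1     1     1     1     1     1     1     1     1     1     1     1     1     1     1     1     1     1     1
          2     1     1     2     2     3     3     4     4     5     5     6     6     7     7     8     8     9     9    10
          5     1     1     2     2     3     4     5     6     7     8    10    11    13    14    16    18    20    22    24
          7     1     1     2     2     3     4     5     7     8    10    12    14    17    19    23    26    30    34    38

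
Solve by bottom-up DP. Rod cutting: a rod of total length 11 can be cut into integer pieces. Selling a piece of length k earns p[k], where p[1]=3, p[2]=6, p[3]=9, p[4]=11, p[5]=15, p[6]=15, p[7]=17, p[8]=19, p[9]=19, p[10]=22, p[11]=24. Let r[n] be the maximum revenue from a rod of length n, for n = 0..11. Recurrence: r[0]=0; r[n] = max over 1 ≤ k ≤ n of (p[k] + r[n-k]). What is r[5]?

   n    0    1    2    3    4    5    6    7    8    9   10   11
r[n]    0    3    6    9   12   15   18   21   24   27   30   33

15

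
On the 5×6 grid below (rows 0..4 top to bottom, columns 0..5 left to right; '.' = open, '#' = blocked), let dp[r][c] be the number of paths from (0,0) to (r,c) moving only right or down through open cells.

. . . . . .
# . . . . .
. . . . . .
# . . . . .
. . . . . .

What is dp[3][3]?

10

r\c   0   1   2   3   4   5
  0   1   1   1   1   1   1
  1   0   1   2   3   4   5
  2   0   1   3   6  10  15
  3   0   1   4  10  20  35
  4   0   1   5  15  35  70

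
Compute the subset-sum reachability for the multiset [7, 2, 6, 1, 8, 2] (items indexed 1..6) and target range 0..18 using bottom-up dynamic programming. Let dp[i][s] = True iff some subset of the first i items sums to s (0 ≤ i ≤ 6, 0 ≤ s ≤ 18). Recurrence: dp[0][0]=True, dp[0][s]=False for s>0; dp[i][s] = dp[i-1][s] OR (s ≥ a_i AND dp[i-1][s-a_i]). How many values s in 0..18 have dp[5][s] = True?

i\s   0   1   2   3   4   5   6   7   8   9  10  11  12  13  14  15  16  17  18
  0   T   F   F   F   F   F   F   F   F   F   F   F   F   F   F   F   F   F   F
  1   T   F   F   F   F   F   F   T   F   F   F   F   F   F   F   F   F   F   F
  2   T   F   T   F   F   F   F   T   F   T   F   F   F   F   F   F   F   F   F
  3   T   F   T   F   F   F   T   T   T   T   F   F   F   T   F   T   F   F   F
  4   T   T   T   T   F   F   T   T   T   T   T   F   F   T   T   T   T   F   F
  5   T   T   T   T   F   F   T   T   T   T   T   T   F   T   T   T   T   T   T
  6   T   T   T   T   T   T   T   T   T   T   T   T   T   T   T   T   T   T   T

16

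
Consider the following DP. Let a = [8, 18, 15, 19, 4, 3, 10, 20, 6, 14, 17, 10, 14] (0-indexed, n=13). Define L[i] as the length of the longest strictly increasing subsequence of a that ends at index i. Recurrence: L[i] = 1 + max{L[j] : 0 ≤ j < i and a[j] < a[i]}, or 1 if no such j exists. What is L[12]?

4

   i    0    1    2    3    4    5    6    7    8    9   10   11   12
a[i]    8   18   15   19    4    3   10   20    6   14   17   10   14
L[i]    1    2    2    3    1    1    2    4    2    3    4    3    4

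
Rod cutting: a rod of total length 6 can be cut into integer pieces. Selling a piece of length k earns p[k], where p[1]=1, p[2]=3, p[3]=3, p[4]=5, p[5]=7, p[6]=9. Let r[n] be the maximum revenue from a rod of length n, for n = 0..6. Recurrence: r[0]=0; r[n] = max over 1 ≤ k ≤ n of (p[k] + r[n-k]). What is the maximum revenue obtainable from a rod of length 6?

9

   n    0    1    2    3    4    5    6
r[n]    0    1    3    4    6    7    9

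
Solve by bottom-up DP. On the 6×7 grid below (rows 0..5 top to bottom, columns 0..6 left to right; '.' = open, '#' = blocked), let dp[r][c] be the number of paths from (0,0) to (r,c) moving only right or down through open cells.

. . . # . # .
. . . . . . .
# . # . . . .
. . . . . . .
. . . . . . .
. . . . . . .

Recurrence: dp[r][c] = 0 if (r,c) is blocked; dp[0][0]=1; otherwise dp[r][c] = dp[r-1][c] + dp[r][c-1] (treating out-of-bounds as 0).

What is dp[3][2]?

r\c   0   1   2   3   4   5   6
  0   1   1   1   0   0   0   0
  1   1   2   3   3   3   3   3
  2   0   2   0   3   6   9  12
  3   0   2   2   5  11  20  32
  4   0   2   4   9  20  40  72
  5   0   2   6  15  35  75 147

2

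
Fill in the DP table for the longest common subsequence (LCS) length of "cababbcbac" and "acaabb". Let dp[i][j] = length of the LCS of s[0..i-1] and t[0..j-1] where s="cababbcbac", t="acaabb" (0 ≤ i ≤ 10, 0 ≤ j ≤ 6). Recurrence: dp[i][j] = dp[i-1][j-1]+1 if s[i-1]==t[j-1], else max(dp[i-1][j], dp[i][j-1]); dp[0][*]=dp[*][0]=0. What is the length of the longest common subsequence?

5

   ''  a  c  a  a  b  b
''  0  0  0  0  0  0  0
 c  0  0  1  1  1  1  1
 a  0  1  1  2  2  2  2
 b  0  1  1  2  2  3  3
 a  0  1  1  2  3  3  3
 b  0  1  1  2  3  4  4
 b  0  1  1  2  3  4  5
 c  0  1  2  2  3  4  5
 b  0  1  2  2  3  4  5
 a  0  1  2  3  3  4  5
 c  0  1  2  3  3  4  5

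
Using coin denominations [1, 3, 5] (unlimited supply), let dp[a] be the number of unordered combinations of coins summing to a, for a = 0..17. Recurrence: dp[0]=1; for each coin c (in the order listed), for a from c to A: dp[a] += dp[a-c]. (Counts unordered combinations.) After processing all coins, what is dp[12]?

9

after  coin     0     1     2     3     4     5     6     7     8     9    10    11    12    13    14    15    16    17
          1     1     1     1     1     1     1     1     1     1     1     1     1     1     1     1     1     1     1
          3     1     1     1     2     2     2     3     3     3     4     4     4     5     5     5     6     6     6
          5     1     1     1     2     2     3     4     4     5     6     7     8     9    10    11    13    14    15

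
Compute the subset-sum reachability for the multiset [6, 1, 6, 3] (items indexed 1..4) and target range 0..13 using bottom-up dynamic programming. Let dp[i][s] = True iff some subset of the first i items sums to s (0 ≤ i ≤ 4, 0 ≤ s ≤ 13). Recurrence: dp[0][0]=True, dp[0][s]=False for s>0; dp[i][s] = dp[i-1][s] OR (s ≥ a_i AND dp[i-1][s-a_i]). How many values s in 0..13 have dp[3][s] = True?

6

i\s   0   1   2   3   4   5   6   7   8   9  10  11  12  13
  0   T   F   F   F   F   F   F   F   F   F   F   F   F   F
  1   T   F   F   F   F   F   T   F   F   F   F   F   F   F
  2   T   T   F   F   F   F   T   T   F   F   F   F   F   F
  3   T   T   F   F   F   F   T   T   F   F   F   F   T   T
  4   T   T   F   T   T   F   T   T   F   T   T   F   T   T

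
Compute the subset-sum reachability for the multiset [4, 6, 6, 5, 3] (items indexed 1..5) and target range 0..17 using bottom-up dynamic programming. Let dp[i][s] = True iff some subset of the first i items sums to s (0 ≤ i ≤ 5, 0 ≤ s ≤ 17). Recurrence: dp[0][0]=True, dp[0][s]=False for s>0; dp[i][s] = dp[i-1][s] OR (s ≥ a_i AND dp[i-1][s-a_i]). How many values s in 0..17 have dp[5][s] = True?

i\s   0   1   2   3   4   5   6   7   8   9  10  11  12  13  14  15  16  17
  0   T   F   F   F   F   F   F   F   F   F   F   F   F   F   F   F   F   F
  1   T   F   F   F   T   F   F   F   F   F   F   F   F   F   F   F   F   F
  2   T   F   F   F   T   F   T   F   F   F   T   F   F   F   F   F   F   F
  3   T   F   F   F   T   F   T   F   F   F   T   F   T   F   F   F   T   F
  4   T   F   F   F   T   T   T   F   F   T   T   T   T   F   F   T   T   T
  5   T   F   F   T   T   T   T   T   T   T   T   T   T   T   T   T   T   T

16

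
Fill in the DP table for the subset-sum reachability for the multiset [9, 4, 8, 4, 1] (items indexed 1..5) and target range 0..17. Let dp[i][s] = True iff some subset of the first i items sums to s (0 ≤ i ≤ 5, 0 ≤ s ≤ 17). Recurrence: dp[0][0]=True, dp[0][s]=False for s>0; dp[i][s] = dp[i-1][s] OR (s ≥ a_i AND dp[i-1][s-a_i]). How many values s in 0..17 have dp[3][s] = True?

7

i\s   0   1   2   3   4   5   6   7   8   9  10  11  12  13  14  15  16  17
  0   T   F   F   F   F   F   F   F   F   F   F   F   F   F   F   F   F   F
  1   T   F   F   F   F   F   F   F   F   T   F   F   F   F   F   F   F   F
  2   T   F   F   F   T   F   F   F   F   T   F   F   F   T   F   F   F   F
  3   T   F   F   F   T   F   F   F   T   T   F   F   T   T   F   F   F   T
  4   T   F   F   F   T   F   F   F   T   T   F   F   T   T   F   F   T   T
  5   T   T   F   F   T   T   F   F   T   T   T   F   T   T   T   F   T   T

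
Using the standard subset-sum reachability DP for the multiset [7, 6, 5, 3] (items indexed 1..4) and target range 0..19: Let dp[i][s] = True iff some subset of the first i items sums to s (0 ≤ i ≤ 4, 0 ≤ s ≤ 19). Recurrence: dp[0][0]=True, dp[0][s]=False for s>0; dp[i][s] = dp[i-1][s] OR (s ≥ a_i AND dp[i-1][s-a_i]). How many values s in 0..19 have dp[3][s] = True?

8

i\s   0   1   2   3   4   5   6   7   8   9  10  11  12  13  14  15  16  17  18  19
  0   T   F   F   F   F   F   F   F   F   F   F   F   F   F   F   F   F   F   F   F
  1   T   F   F   F   F   F   F   T   F   F   F   F   F   F   F   F   F   F   F   F
  2   T   F   F   F   F   F   T   T   F   F   F   F   F   T   F   F   F   F   F   F
  3   T   F   F   F   F   T   T   T   F   F   F   T   T   T   F   F   F   F   T   F
  4   T   F   F   T   F   T   T   T   T   T   T   T   T   T   T   T   T   F   T   F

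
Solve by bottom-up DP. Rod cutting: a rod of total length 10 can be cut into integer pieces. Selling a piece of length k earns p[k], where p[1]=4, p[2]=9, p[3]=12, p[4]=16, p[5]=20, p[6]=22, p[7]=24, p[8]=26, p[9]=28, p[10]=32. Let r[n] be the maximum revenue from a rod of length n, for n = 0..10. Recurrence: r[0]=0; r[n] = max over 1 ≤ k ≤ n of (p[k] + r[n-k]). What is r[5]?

   n    0    1    2    3    4    5    6    7    8    9   10
r[n]    0    4    9   13   18   22   27   31   36   40   45

22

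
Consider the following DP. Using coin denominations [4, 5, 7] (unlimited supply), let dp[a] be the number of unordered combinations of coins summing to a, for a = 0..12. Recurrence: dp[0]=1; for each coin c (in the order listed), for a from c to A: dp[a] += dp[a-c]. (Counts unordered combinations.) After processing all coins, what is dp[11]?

after  coin     0     1     2     3     4     5     6     7     8     9    10    11    12
          4     1     0     0     0     1     0     0     0     1     0     0     0     1
          5     1     0     0     0     1     1     0     0     1     1     1     0     1
          7     1     0     0     0     1     1     0     1     1     1     1     1     2

1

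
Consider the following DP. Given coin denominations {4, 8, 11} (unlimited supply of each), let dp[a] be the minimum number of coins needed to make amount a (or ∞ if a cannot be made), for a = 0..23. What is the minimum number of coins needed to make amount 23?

3

 a  0  1  2  3  4  5  6  7  8  9 10 11 12 13 14 15 16 17 18 19 20 21 22 23
dp  0  -  -  -  1  -  -  -  1  -  -  1  2  -  -  2  2  -  -  2  3  -  2  3
(- denotes ∞ / unreachable)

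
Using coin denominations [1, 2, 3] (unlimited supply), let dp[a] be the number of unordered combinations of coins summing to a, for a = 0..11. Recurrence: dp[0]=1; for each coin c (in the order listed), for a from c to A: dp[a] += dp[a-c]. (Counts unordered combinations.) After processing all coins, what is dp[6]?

7

after  coin     0     1     2     3     4     5     6     7     8     9    10    11
          1     1     1     1     1     1     1     1     1     1     1     1     1
          2     1     1     2     2     3     3     4     4     5     5     6     6
          3     1     1     2     3     4     5     7     8    10    12    14    16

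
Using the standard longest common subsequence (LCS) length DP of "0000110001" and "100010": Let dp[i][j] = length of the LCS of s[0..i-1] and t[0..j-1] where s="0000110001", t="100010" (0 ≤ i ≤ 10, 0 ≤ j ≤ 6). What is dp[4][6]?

   ''  1  0  0  0  1  0
''  0  0  0  0  0  0  0
 0  0  0  1  1  1  1  1
 0  0  0  1  2  2  2  2
 0  0  0  1  2  3  3  3
 0  0  0  1  2  3  3  4
 1  0  1  1  2  3  4  4
 1  0  1  1  2  3  4  4
 0  0  1  2  2  3  4  5
 0  0  1  2  3  3  4  5
 0  0  1  2  3  4  4  5
 1  0  1  2  3  4  5  5

4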